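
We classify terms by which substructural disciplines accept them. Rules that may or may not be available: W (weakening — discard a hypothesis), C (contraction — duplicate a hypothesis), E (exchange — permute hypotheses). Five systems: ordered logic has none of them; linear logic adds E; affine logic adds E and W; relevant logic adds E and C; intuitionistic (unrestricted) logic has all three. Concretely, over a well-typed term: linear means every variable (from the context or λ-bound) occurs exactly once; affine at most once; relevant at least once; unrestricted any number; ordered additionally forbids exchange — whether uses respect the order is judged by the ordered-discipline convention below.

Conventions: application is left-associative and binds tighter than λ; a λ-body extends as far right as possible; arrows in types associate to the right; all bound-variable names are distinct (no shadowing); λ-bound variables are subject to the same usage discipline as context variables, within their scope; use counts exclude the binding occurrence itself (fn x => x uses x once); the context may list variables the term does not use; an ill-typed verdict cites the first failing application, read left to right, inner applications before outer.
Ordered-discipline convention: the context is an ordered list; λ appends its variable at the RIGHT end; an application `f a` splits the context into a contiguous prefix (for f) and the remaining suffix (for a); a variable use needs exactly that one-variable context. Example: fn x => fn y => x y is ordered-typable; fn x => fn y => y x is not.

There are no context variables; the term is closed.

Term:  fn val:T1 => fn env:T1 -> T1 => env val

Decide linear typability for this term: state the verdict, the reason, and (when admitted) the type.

yes — each of val, env used exactly once; term : T1 -> (T1 -> T1) -> T1
variable uses: val (λ-bound): 1; env (λ-bound): 1
order of uses: env, val
typing: well-typed — term : T1 -> (T1 -> T1) -> T1
summary: ordered ✗ | linear ✓ | affine ✓ | relevant ✓ | unrestricted ✓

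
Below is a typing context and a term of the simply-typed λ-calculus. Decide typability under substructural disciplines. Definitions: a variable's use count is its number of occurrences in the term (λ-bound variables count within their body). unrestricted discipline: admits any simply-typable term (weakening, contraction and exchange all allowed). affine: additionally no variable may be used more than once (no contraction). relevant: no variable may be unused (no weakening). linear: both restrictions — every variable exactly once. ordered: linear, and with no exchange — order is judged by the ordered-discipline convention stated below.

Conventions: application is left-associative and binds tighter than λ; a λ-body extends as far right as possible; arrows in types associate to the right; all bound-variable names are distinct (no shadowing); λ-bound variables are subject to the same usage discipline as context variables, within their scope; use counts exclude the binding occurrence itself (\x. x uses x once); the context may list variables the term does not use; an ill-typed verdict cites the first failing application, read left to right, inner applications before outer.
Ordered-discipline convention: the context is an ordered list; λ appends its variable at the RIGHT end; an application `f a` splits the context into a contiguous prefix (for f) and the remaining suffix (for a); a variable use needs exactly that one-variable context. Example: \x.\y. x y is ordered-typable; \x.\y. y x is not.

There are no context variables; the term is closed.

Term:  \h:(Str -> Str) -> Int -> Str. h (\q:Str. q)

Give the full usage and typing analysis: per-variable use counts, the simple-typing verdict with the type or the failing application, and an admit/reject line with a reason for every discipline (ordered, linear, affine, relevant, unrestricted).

variable uses: h (λ-bound)=1; q (λ-bound)=1
uses in reading order: h, q
typing: well-typed — term : ((Str -> Str) -> Int -> Str) -> Int -> Str
ordered: ✓ — single-use (h, q), ordered derivation ok
linear: ✓ — h, q: one use apiece
affine: ✓ — none of h, q used more than once
relevant: ✓ — every one of h, q appears
unrestricted: ✓ — typability at ((Str -> Str) -> Int -> Str) -> Int -> Str is all that's needed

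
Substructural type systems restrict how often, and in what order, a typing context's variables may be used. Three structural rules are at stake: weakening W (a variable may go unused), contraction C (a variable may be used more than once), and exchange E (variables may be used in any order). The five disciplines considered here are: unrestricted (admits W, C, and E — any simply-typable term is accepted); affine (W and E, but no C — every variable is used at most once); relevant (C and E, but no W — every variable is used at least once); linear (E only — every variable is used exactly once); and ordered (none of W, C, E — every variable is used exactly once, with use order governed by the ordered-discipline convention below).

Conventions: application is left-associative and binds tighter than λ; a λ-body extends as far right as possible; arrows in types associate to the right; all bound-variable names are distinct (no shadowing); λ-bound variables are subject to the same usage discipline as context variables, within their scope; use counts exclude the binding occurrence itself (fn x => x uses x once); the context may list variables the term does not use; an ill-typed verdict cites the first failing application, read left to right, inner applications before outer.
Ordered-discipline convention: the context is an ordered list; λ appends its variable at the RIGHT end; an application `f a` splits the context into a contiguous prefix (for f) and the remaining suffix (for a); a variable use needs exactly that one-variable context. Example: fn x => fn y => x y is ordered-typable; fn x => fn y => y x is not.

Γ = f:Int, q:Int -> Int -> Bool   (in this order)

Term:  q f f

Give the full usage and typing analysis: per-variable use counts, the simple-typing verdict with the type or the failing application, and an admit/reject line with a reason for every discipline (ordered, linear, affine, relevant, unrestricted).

use counts: f=2; q=1
left-to-right use order: q, f, f
typing: well-typed at Bool
ordered ✗ (uses contraction: f ×2)
linear ✗ (uses contraction: f ×2)
affine ✗ (uses contraction: f ×2)
relevant ✓ (f, q: all used, weakening unneeded)
unrestricted ✓ (type-checks (Bool) and nothing is barred)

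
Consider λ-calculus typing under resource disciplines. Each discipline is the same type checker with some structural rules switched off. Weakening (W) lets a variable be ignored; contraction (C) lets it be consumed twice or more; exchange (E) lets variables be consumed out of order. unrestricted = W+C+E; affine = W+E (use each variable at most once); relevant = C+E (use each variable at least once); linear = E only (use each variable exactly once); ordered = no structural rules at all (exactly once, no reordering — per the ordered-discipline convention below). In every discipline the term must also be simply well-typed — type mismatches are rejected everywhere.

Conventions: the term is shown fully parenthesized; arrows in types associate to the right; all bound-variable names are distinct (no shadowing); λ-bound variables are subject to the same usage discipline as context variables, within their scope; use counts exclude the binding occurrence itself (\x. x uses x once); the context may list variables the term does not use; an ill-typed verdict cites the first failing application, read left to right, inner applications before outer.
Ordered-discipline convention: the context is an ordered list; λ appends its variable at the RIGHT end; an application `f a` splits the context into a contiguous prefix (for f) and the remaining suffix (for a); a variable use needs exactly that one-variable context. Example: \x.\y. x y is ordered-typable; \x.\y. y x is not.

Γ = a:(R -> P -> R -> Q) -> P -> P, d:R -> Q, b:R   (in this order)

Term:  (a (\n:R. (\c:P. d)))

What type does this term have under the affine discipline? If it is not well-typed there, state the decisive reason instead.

term : P -> P
use counts: a=1, d=1, b=0, n [bound]=0, c [bound]=0
uses in reading order: a, d
typing: well-typed at P -> P
per-discipline verdicts: ordered ✗ · linear ✗ · affine ✓ · relevant ✗ · unrestricted ✓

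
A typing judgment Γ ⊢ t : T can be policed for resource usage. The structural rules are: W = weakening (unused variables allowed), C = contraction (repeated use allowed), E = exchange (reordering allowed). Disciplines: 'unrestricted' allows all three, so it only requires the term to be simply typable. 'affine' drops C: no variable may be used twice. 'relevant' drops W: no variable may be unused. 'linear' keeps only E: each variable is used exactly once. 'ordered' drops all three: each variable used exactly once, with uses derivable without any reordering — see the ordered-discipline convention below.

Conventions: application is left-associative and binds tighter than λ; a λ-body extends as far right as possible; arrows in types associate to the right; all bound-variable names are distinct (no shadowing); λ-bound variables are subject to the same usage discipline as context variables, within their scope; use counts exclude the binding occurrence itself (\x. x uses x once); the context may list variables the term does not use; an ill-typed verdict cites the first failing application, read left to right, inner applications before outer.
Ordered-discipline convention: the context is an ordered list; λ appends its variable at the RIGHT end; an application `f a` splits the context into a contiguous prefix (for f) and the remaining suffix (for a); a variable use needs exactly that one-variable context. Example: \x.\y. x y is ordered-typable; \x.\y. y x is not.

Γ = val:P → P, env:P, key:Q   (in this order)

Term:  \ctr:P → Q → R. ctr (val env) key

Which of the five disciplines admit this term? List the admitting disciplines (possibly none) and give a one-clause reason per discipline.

admitted in: linear, affine, relevant, unrestricted
counts: val: 1×, env: 1×, key: 1×, ctr (λ-bound): 1×
uses in reading order: ctr, val, env, key
typing: the term checks, with type (P → Q → R) → R
ordered ✗ (needs exchange: uses follow ctr, val, env, key)
linear ✓ (single use per variable (val, env, key, ctr))
affine ✓ (val, env, key, ctr: no repeats, contraction unneeded)
relevant ✓ (every one of val, env, key, ctr appears)
unrestricted ✓ (well-typed at (P → Q → R) → R; no restrictions here)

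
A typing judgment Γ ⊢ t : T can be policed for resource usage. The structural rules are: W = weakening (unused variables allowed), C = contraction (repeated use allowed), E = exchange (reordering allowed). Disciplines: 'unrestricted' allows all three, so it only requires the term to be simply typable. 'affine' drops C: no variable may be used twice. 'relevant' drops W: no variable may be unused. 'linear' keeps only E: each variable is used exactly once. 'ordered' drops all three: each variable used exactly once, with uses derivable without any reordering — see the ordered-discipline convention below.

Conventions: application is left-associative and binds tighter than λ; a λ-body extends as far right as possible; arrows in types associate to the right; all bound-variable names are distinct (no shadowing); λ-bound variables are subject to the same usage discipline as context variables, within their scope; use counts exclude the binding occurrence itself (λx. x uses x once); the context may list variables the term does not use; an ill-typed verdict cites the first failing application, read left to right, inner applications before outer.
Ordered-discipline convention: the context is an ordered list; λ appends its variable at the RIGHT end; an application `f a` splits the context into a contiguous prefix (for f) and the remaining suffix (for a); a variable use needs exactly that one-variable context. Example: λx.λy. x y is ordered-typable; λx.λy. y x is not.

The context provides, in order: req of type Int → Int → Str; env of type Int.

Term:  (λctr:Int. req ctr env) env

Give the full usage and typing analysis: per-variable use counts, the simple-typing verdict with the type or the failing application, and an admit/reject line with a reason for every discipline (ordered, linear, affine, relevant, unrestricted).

variable uses: req=1; env=2; ctr (bound)=1
order of uses: req, ctr, env, env
typing: ✓ — Str
ordered: ✗, uses contraction: env ×2
linear: ✗, uses contraction: env ×2
affine: ✗, uses contraction: env ×2
relevant: ✓, req, env, ctr: all used, weakening unneeded
unrestricted: ✓, typability at Str is all that's needed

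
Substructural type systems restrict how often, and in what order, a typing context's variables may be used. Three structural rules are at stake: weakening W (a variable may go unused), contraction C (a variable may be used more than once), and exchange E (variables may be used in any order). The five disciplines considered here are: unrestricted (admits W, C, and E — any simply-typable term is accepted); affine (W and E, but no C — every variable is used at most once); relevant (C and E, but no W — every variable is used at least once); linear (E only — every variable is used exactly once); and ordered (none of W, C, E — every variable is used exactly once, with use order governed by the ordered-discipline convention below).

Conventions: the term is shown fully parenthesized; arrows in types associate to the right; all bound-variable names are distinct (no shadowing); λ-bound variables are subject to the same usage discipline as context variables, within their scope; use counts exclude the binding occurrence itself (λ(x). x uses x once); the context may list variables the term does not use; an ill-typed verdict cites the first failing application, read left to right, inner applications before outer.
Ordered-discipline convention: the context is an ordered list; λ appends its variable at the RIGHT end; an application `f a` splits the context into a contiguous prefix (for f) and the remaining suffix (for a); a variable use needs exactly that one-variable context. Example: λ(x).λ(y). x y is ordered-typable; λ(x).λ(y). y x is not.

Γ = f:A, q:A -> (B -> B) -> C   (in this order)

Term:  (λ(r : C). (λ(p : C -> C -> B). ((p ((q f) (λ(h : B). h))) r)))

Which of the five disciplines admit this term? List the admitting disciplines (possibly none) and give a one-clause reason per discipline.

admitted by: linear, affine, relevant, unrestricted
use counts: f: 1×, q: 1×, r (λ-bound): 1×, p (λ-bound): 1×, h (λ-bound): 1×
order of uses: p, q, f, h, r
typing: ✓ — C -> (C -> C -> B) -> B
ordered: ✗ — no ordered split (uses run p, q, f, h, r)
linear: ✓ — each of f, q, r, p, h used exactly once
affine: ✓ — no duplicate uses among f, q, r, p, h
relevant: ✓ — every one of f, q, r, p, h appears
unrestricted: ✓ — simply typable at C -> (C -> C -> B) -> B; W, C, E all held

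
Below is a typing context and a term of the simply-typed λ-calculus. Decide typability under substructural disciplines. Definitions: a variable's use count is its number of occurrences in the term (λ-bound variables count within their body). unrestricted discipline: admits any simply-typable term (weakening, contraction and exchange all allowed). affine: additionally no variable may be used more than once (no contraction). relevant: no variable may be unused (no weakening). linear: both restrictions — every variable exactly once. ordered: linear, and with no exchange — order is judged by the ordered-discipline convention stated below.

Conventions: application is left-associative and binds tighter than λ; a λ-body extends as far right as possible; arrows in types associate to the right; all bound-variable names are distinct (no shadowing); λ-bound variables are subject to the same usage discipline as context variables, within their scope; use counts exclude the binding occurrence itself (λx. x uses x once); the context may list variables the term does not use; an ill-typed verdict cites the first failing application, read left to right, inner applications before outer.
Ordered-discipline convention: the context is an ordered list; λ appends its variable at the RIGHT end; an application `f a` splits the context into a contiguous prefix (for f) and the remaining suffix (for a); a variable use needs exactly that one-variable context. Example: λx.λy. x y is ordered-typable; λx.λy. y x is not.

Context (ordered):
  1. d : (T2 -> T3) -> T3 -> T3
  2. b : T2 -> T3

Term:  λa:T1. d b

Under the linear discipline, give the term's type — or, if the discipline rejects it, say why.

not well-typed under linear — needs weakening: a unused
counts: d: 1×, b: 1×, a (bound): 0×
use order (left to right): d, b
typing: the term checks, with type T1 -> T3 -> T3
summary: ordered ✗, linear ✗, affine ✓, relevant ✗, unrestricted ✓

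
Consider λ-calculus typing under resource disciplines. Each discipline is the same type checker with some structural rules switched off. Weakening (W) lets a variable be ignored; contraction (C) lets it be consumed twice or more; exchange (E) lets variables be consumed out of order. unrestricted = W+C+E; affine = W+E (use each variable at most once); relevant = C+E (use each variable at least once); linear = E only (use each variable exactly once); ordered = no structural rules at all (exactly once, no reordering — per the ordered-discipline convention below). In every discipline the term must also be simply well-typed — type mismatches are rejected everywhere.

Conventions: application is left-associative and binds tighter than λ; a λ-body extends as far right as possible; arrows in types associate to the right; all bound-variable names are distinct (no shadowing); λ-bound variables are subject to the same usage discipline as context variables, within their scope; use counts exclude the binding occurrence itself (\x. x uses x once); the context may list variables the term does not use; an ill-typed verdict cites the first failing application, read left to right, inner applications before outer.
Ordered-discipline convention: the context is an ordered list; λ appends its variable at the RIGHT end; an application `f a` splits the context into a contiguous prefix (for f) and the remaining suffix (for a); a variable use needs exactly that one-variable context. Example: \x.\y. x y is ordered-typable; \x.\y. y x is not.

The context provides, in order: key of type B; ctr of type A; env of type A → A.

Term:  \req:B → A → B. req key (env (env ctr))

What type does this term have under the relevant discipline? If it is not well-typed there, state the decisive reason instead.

term : (B → A → B) → B
variable uses: key=1; ctr=1; env=2; req (λ-bound)=1
use order (left to right): req, key, env, env, ctr
typing: the term checks, with type (B → A → B) → B
summary: ordered ✗; linear ✗; affine ✗; relevant ✓; unrestricted ✓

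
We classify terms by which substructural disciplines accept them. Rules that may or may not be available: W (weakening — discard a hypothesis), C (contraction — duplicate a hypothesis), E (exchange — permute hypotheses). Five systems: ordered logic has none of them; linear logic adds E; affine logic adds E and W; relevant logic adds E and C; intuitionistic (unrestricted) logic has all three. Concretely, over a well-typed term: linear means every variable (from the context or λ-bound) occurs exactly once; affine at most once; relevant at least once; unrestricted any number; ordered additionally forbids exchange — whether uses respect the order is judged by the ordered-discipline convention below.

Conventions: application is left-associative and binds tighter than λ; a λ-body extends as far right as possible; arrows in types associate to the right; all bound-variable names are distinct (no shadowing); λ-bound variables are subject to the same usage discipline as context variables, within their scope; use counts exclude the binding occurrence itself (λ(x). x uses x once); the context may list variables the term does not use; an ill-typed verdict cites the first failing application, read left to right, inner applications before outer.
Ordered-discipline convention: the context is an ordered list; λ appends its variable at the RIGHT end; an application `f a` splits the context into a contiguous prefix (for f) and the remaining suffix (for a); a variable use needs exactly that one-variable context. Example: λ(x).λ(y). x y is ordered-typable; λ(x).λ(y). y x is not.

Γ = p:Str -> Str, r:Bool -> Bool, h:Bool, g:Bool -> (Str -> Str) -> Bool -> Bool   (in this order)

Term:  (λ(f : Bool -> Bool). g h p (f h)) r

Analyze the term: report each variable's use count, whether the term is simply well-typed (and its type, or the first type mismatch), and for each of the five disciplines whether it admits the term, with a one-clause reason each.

use counts: p=1, r=1, h=2, g=1, f (λ-bound)=1
order of uses: g, h, p, f, h, r
typing: the term checks, with type Bool
ordered: ✗ — uses contraction: h ×2
linear: ✗ — uses contraction: h ×2
affine: ✗ — uses contraction: h ×2
relevant: ✓ — p, r, h, g, f: all used, weakening unneeded
unrestricted: ✓ — type-checks (Bool) and nothing is barred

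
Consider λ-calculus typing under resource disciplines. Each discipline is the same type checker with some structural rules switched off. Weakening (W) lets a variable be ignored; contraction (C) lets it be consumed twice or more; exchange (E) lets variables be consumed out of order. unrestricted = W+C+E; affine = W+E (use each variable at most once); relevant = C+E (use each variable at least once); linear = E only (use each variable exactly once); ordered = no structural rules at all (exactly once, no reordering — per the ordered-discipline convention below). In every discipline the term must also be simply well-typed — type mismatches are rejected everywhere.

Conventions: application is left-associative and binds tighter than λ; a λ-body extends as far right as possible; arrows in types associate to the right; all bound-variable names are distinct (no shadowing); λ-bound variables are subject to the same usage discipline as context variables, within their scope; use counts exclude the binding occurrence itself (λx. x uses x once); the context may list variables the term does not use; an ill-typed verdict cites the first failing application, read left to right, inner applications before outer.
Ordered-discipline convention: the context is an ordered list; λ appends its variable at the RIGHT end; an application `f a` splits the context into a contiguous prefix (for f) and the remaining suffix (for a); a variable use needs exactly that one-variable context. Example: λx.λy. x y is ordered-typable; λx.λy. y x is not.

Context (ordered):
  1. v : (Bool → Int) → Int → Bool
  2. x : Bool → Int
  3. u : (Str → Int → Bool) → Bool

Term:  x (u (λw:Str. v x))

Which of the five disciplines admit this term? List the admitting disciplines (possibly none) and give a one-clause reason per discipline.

admitted by: unrestricted
usage: v=1, x=2, u=1, w (λ-bound)=0
uses in reading order: x, u, v, x
typing: well-typed — term : Int
ordered: ✗ — uses contraction: x ×2; unused: w — weakening required
linear: ✗ — uses contraction: x ×2; unused: w — weakening required
affine: ✗ — uses contraction: x ×2
relevant: ✗ — unused: w — weakening required
unrestricted: ✓ — well-typed at Int; no restrictions here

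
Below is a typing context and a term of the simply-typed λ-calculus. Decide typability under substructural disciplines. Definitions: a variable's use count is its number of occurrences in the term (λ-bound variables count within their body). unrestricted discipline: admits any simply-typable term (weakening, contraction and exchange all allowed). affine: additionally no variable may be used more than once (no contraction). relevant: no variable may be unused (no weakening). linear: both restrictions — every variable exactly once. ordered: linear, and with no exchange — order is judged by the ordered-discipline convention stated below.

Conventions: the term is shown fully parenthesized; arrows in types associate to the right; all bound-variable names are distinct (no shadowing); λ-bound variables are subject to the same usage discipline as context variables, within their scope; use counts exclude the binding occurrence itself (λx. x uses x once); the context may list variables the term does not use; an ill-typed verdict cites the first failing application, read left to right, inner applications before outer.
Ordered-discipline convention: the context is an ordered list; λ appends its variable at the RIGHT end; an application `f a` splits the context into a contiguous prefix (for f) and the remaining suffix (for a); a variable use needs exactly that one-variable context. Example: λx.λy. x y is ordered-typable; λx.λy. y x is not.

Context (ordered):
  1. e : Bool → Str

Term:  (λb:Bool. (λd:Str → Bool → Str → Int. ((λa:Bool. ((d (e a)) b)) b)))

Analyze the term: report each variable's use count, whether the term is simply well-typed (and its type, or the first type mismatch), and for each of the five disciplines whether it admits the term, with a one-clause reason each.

use counts: e=1; b (bound)=2; d (bound)=1; a (bound)=1
order of uses: d, e, a, b, b
typing: the term checks, with type Bool → (Str → Bool → Str → Int) → Str → Int
ordered: ✗ — uses contraction: b ×2
linear: ✗ — uses contraction: b ×2
affine: ✗ — uses contraction: b ×2
relevant: ✓ — none of e, b, d, a goes unused
unrestricted: ✓ — well-typed at Bool → (Str → Bool → Str → Int) → Str → Int; no restrictions here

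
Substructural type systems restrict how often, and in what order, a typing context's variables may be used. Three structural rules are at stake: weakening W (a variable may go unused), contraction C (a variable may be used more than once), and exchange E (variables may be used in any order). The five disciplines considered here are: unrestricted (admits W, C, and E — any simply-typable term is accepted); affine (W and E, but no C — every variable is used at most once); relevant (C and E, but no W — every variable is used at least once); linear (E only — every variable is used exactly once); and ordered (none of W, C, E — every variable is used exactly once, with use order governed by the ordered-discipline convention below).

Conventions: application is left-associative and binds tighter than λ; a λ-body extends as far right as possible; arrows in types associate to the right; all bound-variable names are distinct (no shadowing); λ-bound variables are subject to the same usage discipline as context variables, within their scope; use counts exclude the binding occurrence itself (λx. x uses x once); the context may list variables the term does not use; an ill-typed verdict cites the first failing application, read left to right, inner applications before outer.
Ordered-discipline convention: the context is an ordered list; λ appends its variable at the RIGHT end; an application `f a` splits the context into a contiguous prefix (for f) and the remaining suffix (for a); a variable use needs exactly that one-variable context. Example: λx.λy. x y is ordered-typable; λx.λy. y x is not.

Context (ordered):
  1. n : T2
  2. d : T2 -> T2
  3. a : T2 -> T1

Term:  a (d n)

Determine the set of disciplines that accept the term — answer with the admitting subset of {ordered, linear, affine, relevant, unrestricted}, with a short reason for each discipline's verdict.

admitted in: linear, affine, relevant, unrestricted
use counts: n: 1; d: 1; a: 1
use order (left to right): a, d, n
typing: the term checks, with type T1
ordered: ✗, needs exchange: uses follow a, d, n
linear: ✓, n, d, a: one use apiece
affine: ✓, n, d, a: no repeats, contraction unneeded
relevant: ✓, none of n, d, a goes unused
unrestricted: ✓, typability at T1 is all that's needed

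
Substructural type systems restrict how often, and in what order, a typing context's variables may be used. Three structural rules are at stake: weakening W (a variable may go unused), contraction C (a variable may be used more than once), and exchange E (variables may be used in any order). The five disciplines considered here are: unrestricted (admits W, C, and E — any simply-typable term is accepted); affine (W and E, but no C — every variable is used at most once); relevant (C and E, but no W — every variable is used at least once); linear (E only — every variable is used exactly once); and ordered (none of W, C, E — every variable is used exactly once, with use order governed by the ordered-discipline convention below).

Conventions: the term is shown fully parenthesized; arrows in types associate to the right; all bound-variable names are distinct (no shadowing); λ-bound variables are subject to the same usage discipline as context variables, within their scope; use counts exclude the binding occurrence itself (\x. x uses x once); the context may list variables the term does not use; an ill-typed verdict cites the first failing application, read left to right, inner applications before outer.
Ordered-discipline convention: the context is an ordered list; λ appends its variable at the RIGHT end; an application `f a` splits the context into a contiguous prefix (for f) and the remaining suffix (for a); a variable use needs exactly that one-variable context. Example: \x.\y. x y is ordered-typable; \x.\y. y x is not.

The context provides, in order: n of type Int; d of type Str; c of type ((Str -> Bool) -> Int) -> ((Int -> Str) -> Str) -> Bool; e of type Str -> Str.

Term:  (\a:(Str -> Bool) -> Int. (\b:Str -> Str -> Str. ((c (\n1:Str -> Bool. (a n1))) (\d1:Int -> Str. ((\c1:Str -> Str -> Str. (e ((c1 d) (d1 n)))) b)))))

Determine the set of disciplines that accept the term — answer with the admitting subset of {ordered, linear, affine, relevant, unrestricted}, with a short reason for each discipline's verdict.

admitted by: linear, affine, relevant, unrestricted
counts: n: 1×, d: 1×, c: 1×, e: 1×, a (λ-bound): 1×, b (λ-bound): 1×, n1 (λ-bound): 1×, d1 (λ-bound): 1×, c1 (λ-bound): 1×
order of uses: c, a, n1, e, c1, d, d1, n, b
typing: ✓ — ((Str -> Bool) -> Int) -> (Str -> Str -> Str) -> Bool
ordered ✗ (needs exchange: uses follow c, a, n1, e, c1, d, d1, n, b)
linear ✓ (each of n, d, c, e, a, b, n1, d1, c1 used exactly once)
affine ✓ (n, d, c, e, a, b, n1, d1, c1: no repeats, contraction unneeded)
relevant ✓ (none of n, d, c, e, a, b, n1, d1, c1 goes unused)
unrestricted ✓ (type-checks (((Str -> Bool) -> Int) -> (Str -> Str -> Str) -> Bool) and nothing is barred)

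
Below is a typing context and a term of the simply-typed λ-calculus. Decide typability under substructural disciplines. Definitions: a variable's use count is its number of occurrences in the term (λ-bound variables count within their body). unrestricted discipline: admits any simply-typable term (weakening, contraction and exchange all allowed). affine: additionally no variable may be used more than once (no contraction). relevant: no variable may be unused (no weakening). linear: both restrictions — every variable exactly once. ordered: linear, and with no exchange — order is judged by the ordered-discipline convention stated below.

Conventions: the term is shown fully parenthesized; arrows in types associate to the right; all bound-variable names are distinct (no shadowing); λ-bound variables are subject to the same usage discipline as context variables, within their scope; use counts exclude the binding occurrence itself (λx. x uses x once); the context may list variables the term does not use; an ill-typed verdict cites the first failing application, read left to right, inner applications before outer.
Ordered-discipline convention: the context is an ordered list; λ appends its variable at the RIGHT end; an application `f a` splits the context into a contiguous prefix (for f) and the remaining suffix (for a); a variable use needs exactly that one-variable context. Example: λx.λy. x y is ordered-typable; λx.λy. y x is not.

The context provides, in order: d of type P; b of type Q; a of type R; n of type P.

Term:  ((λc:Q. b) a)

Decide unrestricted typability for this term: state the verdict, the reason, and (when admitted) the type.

no — a type mismatch blocks all five
variable uses: d: 0×, b: 1×, a: 1×, n: 0×, c (λ-bound): 0×
order of uses: b, a
typing: ill-typed: an argument R mismatches the expected Q
per-discipline verdicts: ordered ✗, linear ✗, affine ✗, relevant ✗, unrestricted ✗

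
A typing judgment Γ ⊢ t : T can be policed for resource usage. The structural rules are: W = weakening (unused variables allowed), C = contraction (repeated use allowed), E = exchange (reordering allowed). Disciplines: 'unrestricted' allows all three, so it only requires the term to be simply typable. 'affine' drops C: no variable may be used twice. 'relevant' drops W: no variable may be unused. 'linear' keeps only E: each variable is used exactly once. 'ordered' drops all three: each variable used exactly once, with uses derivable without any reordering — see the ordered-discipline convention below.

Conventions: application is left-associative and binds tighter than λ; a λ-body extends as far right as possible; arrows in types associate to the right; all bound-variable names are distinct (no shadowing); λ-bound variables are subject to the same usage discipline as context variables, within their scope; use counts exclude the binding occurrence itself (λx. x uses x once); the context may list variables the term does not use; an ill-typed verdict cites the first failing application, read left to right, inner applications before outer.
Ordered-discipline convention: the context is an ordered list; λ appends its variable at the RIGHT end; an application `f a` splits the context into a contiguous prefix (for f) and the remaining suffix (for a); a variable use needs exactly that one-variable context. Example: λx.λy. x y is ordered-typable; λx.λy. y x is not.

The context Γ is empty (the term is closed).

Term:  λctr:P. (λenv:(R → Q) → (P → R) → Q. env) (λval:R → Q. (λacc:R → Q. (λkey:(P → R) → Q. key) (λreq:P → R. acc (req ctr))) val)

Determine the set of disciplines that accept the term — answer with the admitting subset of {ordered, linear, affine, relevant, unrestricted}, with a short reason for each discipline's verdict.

accepted by: linear, affine, relevant, unrestricted
variable uses: ctr (λ-bound)=1; env (λ-bound)=1; val (λ-bound)=1; acc (λ-bound)=1; key (λ-bound)=1; req (λ-bound)=1
use order (left to right): env, key, acc, req, ctr, val
typing: well-typed — term : P → (R → Q) → (P → R) → Q
ordered: ✗, no contiguous prefix/suffix split fits env, key, acc, req, ctr, val
linear: ✓, ctr, env, val, acc, key, req: one use apiece
affine: ✓, ctr, env, val, acc, key, req: no repeats, contraction unneeded
relevant: ✓, none of ctr, env, val, acc, key, req goes unused
unrestricted: ✓, well-typed at P → (R → Q) → (P → R) → Q; no restrictions here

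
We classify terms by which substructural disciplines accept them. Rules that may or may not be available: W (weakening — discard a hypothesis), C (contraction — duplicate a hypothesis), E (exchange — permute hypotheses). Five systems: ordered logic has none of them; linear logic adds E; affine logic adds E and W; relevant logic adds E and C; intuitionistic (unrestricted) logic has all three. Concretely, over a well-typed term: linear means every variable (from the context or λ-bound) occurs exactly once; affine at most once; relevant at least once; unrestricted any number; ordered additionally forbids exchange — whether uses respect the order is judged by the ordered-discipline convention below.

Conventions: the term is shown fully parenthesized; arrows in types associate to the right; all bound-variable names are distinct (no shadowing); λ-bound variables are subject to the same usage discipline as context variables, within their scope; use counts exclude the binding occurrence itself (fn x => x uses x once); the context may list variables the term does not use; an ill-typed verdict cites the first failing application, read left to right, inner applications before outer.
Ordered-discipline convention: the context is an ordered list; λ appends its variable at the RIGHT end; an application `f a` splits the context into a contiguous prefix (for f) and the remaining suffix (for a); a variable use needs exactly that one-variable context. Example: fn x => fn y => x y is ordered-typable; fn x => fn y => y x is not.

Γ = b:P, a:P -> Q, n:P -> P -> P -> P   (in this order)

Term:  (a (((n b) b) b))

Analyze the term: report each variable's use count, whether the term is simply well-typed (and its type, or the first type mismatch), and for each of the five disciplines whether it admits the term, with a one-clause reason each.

usage: b: 3; a: 1; n: 1
left-to-right use order: a, n, b, b, b
typing: well-typed — term : Q
ordered: ✗, uses contraction: b ×3
linear: ✗, uses contraction: b ×3
affine: ✗, uses contraction: b ×3
relevant: ✓, none of b, a, n goes unused
unrestricted: ✓, simply typable at Q; W, C, E all held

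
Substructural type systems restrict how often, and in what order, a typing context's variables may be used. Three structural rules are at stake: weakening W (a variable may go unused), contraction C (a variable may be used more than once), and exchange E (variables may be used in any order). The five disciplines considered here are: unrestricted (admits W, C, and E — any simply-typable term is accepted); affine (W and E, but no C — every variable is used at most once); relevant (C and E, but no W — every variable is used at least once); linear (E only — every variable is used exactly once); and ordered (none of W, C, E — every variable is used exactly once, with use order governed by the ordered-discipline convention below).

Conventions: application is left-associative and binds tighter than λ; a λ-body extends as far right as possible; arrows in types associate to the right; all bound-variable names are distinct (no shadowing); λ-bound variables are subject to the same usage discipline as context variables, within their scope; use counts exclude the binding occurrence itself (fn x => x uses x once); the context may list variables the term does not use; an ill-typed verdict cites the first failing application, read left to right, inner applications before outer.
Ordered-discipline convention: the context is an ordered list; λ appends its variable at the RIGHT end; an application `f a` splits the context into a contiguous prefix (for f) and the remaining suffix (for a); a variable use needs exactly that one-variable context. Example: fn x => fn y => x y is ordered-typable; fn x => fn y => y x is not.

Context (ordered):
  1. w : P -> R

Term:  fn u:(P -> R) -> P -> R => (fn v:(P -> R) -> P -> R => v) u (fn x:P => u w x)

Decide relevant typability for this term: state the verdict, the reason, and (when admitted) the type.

yes — at least one use each (w, u, v, x); term : ((P -> R) -> P -> R) -> P -> R
counts: w: 1; u (bound): 2; v (bound): 1; x (bound): 1
use order (left to right): v, u, u, w, x
typing: the term checks, with type ((P -> R) -> P -> R) -> P -> R
all disciplines: ordered ✗ · linear ✗ · affine ✗ · relevant ✓ · unrestricted ✓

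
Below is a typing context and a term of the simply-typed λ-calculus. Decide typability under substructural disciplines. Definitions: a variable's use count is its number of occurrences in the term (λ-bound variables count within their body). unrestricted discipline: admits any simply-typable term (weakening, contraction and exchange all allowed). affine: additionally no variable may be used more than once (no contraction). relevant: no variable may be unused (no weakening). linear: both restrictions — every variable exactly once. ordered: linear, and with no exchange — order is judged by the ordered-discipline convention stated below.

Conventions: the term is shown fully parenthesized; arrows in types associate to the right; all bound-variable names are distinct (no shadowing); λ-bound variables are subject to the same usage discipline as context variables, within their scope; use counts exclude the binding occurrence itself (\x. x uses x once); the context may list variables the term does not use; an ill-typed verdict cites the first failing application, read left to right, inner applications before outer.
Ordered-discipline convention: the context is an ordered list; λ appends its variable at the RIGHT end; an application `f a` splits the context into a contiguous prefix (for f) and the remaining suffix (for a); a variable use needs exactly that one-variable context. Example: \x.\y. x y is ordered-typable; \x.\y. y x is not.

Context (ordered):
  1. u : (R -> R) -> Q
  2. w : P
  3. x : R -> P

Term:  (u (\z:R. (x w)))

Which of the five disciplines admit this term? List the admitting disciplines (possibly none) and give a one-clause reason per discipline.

admitted by: none
variable uses: u ×1, w ×1, x ×1, z [bound] ×0
order of uses: u, x, w
typing: ill-typed: a function awaiting R gets P
ordered ✗ (the type mismatch rejects it)
linear ✗ (not simply typable)
affine ✗ (fails simple typing)
relevant ✗ (a type mismatch blocks all five)
unrestricted ✗ (the type mismatch rejects it)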